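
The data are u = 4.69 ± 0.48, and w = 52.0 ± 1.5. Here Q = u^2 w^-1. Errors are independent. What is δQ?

0.0874

Since Q is a product/quotient, work with relative uncertainties:
  (2·δu/u)² = (2×0.102)² = 0.0419;  (-1·δw/w)² = (-1×0.0288)² = 0.000832
δQ/Q = √(0.0427) = 0.207
Q = 0.423, so δQ = 0.207 × 0.423 = 0.0874.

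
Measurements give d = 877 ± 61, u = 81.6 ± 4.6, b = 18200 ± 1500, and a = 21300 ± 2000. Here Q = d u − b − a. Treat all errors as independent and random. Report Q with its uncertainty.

Let p = d·u = 71600. δp/p = √((1·δd/d)² + (1·δu/u)²) = √(0.00484 + 0.00318) = 0.0895, so δp = 6410.
Q = p − b − a: δQ = √(δp² + δb² + δa²) = √(4.11e+07 + 2.25e+06 + 4e+06) = 6880
Q = 32100.

32100 ± 6880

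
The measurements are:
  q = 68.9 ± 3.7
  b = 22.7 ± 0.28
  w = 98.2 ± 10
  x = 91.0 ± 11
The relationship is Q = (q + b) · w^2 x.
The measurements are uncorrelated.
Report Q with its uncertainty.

(8.04 ± 1.93) × 10^7

Let u = q + b = 91.6. δu = √(δq² + δb²) = √(13.7 + 0.0784) = 3.71, so δu/u = 0.0405.
Q is then a monomial in u, w, x:
δQ/Q = √((δu/u)² + (2·δw/w)² + (1·δx/x)²) = √(0.00164 + 0.0415 + 0.0146) = 0.240
Q = 8.04e+07, so δQ = 0.240 × 8.04e+07 = 1.93e+07.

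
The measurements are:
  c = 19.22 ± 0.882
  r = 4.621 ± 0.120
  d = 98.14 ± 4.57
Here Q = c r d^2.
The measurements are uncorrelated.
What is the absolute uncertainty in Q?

Each factor contributes (exponent × relative error)² to (δQ/Q)²:
  (1·δc/c)² = (1×0.0459)² = 0.00211;  (1·δr/r)² = (1×0.0260)² = 0.000674;  (2·δd/d)² = (2×0.0466)² = 0.00867
δQ/Q = √(0.0115) = 0.107
Q = 855400, so δQ = 0.107 × 855400 = 91500.

91500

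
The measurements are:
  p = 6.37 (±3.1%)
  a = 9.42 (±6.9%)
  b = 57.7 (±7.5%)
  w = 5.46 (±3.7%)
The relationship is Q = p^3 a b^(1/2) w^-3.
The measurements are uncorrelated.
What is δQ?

For a monomial Q ∝ p^3, a, b^(1/2), w^-3, fractional errors add in quadrature:
  (3·δp/p)² = (3×0.0310)² = 0.00865;  (1·δa/a)² = (1×0.0690)² = 0.00476;  (½·δb/b)² = (0.5×0.0750)² = 0.00141;  (-3·δw/w)² = (-3×0.0370)² = 0.0123
δQ/Q = √(0.0271) = 0.165
Q = 114, so δQ = 0.165 × 114 = 18.7.

18.7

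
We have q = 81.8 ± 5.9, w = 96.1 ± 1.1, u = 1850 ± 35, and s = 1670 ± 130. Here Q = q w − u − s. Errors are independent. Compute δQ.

590

Let p = q·w = 7860. δp/p = √((1·δq/q)² + (1·δw/w)²) = √(0.00520 + 0.000131) = 0.0730, so δp = 574.
Q = p − u − s: δQ = √(δp² + δu² + δs²) = √(3.3e+05 + 1220 + 16900) = 590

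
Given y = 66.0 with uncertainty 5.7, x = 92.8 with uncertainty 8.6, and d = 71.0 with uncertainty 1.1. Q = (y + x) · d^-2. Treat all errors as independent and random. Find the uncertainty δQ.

0.00227

Let u = y + x = 159. δu = √(δy² + δx²) = √(32.5 + 74.0) = 10.3, so δu/u = 0.0650.
Q is then a monomial in u, d:
δQ/Q = √((δu/u)² + (-2·δd/d)²) = √(0.00422 + 0.000960) = 0.0720
Q = 0.0315, so δQ = 0.0720 × 0.0315 = 0.00227.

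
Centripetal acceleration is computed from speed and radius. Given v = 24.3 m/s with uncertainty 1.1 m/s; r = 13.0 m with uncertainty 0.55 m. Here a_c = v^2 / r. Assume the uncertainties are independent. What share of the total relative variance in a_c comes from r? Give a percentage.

17.9%

(δa_c/a_c)² = (2·δv/v)² + (-1·δr/r)²
  v term: (2×0.0453)² = 0.00820
  r term: (-1×0.0423)² = 0.00179
Total = 0.00999. Share from r = 0.00179/0.00999 = 0.179.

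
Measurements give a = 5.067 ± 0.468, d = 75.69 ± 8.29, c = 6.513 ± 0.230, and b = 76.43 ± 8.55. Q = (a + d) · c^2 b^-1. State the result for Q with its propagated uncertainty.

Let u = a + d = 80.76. δu = √(δa² + δd²) = √(0.219 + 68.7) = 8.30, so δu/u = 0.103.
Q is then a monomial in u, c, b:
δQ/Q = √((δu/u)² + (2·δc/c)² + (-1·δb/b)²) = √(0.0106 + 0.00499 + 0.0125) = 0.168
Q = 44.82, so δQ = 0.168 × 44.82 = 7.51.

44.82 ± 7.51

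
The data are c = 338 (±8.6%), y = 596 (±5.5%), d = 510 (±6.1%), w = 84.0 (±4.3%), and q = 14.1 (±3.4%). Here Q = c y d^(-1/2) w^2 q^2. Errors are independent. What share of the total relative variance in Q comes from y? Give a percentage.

(δQ/Q)² = (1·δc/c)² + (1·δy/y)² + (−½·δd/d)² + (2·δw/w)² + (2·δq/q)²
  c term: (1×0.0860)² = 0.00740
  y term: (1×0.0550)² = 0.00302
  d term: (-0.5×0.0610)² = 0.000930
  w term: (2×0.0430)² = 0.00740
  q term: (2×0.0340)² = 0.00462
Total = 0.0234. Share from y = 0.00302/0.0234 = 0.129.

12.9%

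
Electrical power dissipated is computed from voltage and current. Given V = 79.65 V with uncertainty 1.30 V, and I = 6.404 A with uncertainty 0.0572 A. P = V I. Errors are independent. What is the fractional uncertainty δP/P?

Products/powers → add relative errors in quadrature, weighted by exponent:
  (1·δV/V)² = (1×0.0163)² = 0.000266;  (1·δI/I)² = (1×0.00893)² = 7.98e-05
δP/P = √(0.000346) = 0.0186

0.0186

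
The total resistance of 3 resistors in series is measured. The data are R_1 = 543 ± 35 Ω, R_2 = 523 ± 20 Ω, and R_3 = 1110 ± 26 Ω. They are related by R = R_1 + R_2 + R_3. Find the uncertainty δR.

48.0 Ω

R is a linear combination, so absolute uncertainties add in quadrature:
  (δR_1)² = 1220;  (δR_2)² = 400;  (δR_3)² = 676
δR = √(2300) = 48.0 Ω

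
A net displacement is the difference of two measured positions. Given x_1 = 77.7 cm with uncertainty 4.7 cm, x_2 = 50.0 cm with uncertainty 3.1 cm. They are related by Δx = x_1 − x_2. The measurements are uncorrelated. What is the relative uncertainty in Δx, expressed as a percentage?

Δx is a linear combination, so absolute uncertainties add in quadrature:
  (δx_1)² = 22.1;  (δx_2)² = 9.61
δΔx = √(31.7) = 5.63 cm
Δx = 27.7 cm, so δΔx/Δx = 5.63/27.7 = 0.203.

20.3%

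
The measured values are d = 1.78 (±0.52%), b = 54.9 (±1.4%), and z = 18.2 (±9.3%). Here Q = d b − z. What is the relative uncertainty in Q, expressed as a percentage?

Let p = d·b = 97.7. δp/p = √((1·δd/d)² + (1·δb/b)²) = √(2.7e-05 + 0.000196) = 0.0149, so δp = 1.46.
Q = p − z: δQ = √(δp² + δz²) = √(2.13 + 2.86) = 2.23
Q = 79.5, so δQ/Q = 2.23/79.5 = 0.0281.

2.81%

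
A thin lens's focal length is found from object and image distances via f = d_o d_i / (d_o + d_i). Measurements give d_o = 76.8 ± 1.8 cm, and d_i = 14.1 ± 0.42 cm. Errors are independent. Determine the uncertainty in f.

0.303 cm

∂f/∂d_o = (d_i/(d_o+d_i))² = 0.0241;  ∂f/∂d_i = (d_o/(d_o+d_i))² = 0.714
δf = √((∂f/∂d_o · δd_o)² + (∂f/∂d_i · δd_i)²) = √(0.00188 + 0.0899) = 0.303 cm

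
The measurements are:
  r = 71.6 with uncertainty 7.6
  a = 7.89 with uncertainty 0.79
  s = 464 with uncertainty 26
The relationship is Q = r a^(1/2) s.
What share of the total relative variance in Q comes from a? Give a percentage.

14.8%

(δQ/Q)² = (1·δr/r)² + (½·δa/a)² + (1·δs/s)²
  r term: (1×0.106)² = 0.0113
  a term: (0.5×0.100)² = 0.00251
  s term: (1×0.0560)² = 0.00314
Total = 0.0169. Share from a = 0.00251/0.0169 = 0.148.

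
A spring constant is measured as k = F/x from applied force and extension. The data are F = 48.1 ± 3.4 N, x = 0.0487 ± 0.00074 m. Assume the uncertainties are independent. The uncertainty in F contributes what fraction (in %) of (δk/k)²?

(δk/k)² = (1·δF/F)² + (-1·δx/x)²
  F term: (1×0.0707)² = 0.00500
  x term: (-1×0.0152)² = 0.000231
Total = 0.00523. Share from F = 0.00500/0.00523 = 0.956.

95.6%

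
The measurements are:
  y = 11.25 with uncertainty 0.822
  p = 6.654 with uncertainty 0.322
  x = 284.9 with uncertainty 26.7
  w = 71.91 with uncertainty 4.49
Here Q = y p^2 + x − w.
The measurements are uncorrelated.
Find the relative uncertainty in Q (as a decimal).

Let h = y·p^2 = 498.1. δh/h = √((1·δy/y)² + (2·δp/p)²) = √(0.00534 + 0.00937) = 0.121, so δh = 60.4.
Q = h + x − w: δQ = √(δh² + δx² + δw²) = √(3650 + 713 + 20.2) = 66.2
Q = 711.1, so δQ/Q = 66.2/711.1 = 0.0931.

0.0931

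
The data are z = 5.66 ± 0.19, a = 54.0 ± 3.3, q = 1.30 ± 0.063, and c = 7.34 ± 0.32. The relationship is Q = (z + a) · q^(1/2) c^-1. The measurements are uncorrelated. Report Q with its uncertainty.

Let u = z + a = 59.7. δu = √(δz² + δa²) = √(0.0361 + 10.9) = 3.31, so δu/u = 0.0554.
Q is then a monomial in u, q, c:
δQ/Q = √((δu/u)² + (½·δq/q)² + (-1·δc/c)²) = √(0.00307 + 0.000587 + 0.00190) = 0.0745
Q = 9.27, so δQ = 0.0745 × 9.27 = 0.691.

9.27 ± 0.691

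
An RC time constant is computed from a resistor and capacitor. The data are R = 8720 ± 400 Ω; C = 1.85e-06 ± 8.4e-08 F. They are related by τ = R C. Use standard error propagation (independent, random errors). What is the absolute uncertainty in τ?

τ is a product of powers, so relative uncertainties combine in quadrature:
  (1·δR/R)² = (1×0.0459)² = 0.00210;  (1·δC/C)² = (1×0.0454)² = 0.00206
δτ/τ = √(0.00417) = 0.0645
τ = 0.0161 s, so δτ = 0.0645 × 0.0161 = 0.00104 s.

0.00104 s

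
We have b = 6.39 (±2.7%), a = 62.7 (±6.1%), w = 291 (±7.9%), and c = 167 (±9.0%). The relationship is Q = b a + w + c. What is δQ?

Let p = b·a = 401. δp/p = √((1·δb/b)² + (1·δa/a)²) = √(0.000729 + 0.00372) = 0.0667, so δp = 26.7.
Q = p + w + c: δQ = √(δp² + δw² + δc²) = √(714 + 528 + 226) = 38.3

38.3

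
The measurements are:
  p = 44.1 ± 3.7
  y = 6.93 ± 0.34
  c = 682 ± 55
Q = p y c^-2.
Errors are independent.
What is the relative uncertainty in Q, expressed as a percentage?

18.8%

Q is a product of powers, so relative uncertainties combine in quadrature:
  (1·δp/p)² = (1×0.0839)² = 0.00704;  (1·δy/y)² = (1×0.0491)² = 0.00241;  (-2·δc/c)² = (-2×0.0806)² = 0.0260
δQ/Q = √(0.0355) = 0.188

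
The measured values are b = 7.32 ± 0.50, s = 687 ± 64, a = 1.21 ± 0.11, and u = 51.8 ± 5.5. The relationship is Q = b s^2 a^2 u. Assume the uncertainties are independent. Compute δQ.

Since Q is a product/quotient, work with relative uncertainties:
  (1·δb/b)² = (1×0.0683)² = 0.00467;  (2·δs/s)² = (2×0.0932)² = 0.0347;  (2·δa/a)² = (2×0.0909)² = 0.0331;  (1·δu/u)² = (1×0.106)² = 0.0113
δQ/Q = √(0.0837) = 0.289
Q = 2.62e+08, so δQ = 0.289 × 2.62e+08 = 7.58e+07.

7.58e+07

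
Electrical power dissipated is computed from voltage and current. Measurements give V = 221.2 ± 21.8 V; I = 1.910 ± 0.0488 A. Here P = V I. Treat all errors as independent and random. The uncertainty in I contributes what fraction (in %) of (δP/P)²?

(δP/P)² = (1·δV/V)² + (1·δI/I)²
  V term: (1×0.0986)² = 0.00971
  I term: (1×0.0255)² = 0.000653
Total = 0.0104. Share from I = 0.000653/0.0104 = 0.0630.

6.30%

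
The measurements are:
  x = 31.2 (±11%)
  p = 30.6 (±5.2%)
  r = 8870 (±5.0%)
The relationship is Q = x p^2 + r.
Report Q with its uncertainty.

38100 ± 4440

Let w = x·p^2 = 29200. δw/w = √((1·δx/x)² + (2·δp/p)²) = √(0.0121 + 0.0108) = 0.151, so δw = 4420.
Q = w + r: δQ = √(δw² + δr²) = √(1.96e+07 + 1.97e+05) = 4440
Q = 38100.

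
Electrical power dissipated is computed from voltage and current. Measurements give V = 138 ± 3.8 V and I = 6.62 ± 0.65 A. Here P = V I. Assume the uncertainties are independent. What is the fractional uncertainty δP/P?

0.102

Since P is a product/quotient, work with relative uncertainties:
  (1·δV/V)² = (1×0.0275)² = 0.000758;  (1·δI/I)² = (1×0.0982)² = 0.00964
δP/P = √(0.0104) = 0.102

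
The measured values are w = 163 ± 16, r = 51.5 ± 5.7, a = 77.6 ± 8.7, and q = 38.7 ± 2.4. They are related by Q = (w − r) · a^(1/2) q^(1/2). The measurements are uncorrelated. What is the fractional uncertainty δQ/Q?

0.165

Let u = w − r = 112. δu = √(δw² + δr²) = √(256 + 32.5) = 17.0, so δu/u = 0.152.
Q is then a monomial in u, a, q:
δQ/Q = √((δu/u)² + (½·δa/a)² + (½·δq/q)²) = √(0.0232 + 0.00314 + 0.000961) = 0.165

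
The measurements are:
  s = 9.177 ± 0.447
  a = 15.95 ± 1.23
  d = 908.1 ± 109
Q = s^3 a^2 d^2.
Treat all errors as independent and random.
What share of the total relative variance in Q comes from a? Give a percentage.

(δQ/Q)² = (3·δs/s)² + (2·δa/a)² + (2·δd/d)²
  s term: (3×0.0487)² = 0.0214
  a term: (2×0.0771)² = 0.0238
  d term: (2×0.120)² = 0.0576
Total = 0.103. Share from a = 0.0238/0.103 = 0.231.

23.1%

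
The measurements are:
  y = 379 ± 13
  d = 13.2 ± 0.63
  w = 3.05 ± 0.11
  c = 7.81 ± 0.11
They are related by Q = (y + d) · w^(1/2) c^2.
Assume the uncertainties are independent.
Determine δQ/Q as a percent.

4.71%

Let u = y + d = 392. δu = √(δy² + δd²) = √(169 + 0.397) = 13.0, so δu/u = 0.0332.
Q is then a monomial in u, w, c:
δQ/Q = √((δu/u)² + (½·δw/w)² + (2·δc/c)²) = √(0.00110 + 0.000325 + 0.000793) = 0.0471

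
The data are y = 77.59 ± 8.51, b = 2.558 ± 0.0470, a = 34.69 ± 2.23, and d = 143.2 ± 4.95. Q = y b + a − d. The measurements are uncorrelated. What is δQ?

22.7

Let p = y·b = 198.5. δp/p = √((1·δy/y)² + (1·δb/b)²) = √(0.0120 + 0.000338) = 0.111, so δp = 22.1.
Q = p + a − d: δQ = √(δp² + δa² + δd²) = √(487 + 4.97 + 24.5) = 22.7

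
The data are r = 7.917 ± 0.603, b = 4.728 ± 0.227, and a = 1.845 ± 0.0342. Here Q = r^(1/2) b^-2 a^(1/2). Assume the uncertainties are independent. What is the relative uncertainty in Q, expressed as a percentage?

For a monomial Q ∝ r^(1/2), b^-2, a^(1/2), fractional errors add in quadrature:
  (½·δr/r)² = (0.5×0.0762)² = 0.00145;  (-2·δb/b)² = (-2×0.0480)² = 0.00922;  (½·δa/a)² = (0.5×0.0185)² = 8.59e-05
δQ/Q = √(0.0108) = 0.104

10.4%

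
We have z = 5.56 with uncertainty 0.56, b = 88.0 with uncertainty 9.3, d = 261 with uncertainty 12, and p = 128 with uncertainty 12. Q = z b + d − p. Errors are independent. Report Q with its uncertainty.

622 ± 73.4

Let w = z·b = 489. δw/w = √((1·δz/z)² + (1·δb/b)²) = √(0.0101 + 0.0112) = 0.146, so δw = 71.4.
Q = w + d − p: δQ = √(δw² + δd² + δp²) = √(5100 + 144 + 144) = 73.4
Q = 622.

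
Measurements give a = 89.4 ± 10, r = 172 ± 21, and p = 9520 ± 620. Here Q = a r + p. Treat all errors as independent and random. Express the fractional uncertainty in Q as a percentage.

Let w = a·r = 15400. δw/w = √((1·δa/a)² + (1·δr/r)²) = √(0.0125 + 0.0149) = 0.166, so δw = 2550.
Q = w + p: δQ = √(δw² + δp²) = √(6.48e+06 + 3.84e+05) = 2620
Q = 24900, so δQ/Q = 2620/24900 = 0.105.

10.5%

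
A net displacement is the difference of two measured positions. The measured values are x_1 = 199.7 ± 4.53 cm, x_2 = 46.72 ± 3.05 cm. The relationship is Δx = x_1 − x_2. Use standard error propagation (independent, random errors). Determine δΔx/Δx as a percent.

3.57%

For a sum/difference, combine absolute errors in quadrature:
  (δx_1)² = 20.5;  (δx_2)² = 9.30
δΔx = √(29.8) = 5.46 cm
Δx = 153.0 cm, so δΔx/Δx = 5.46/153.0 = 0.0357.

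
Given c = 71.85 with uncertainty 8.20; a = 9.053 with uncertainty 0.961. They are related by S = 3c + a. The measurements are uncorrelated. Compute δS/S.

0.110

Each term contributes (cᵢ δxᵢ)² to (δS)²:
  (3·δc)² = 605;  (δa)² = 0.924
δS = √(606) = 24.6
S = 224.6, so δS/S = 24.6/224.6 = 0.110.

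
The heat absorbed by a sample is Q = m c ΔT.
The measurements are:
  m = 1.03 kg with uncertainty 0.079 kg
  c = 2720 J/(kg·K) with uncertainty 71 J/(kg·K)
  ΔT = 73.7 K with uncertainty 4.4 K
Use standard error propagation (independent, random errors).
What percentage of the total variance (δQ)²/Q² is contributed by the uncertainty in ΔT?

35.2%

(δQ/Q)² = (1·δm/m)² + (1·δc/c)² + (1·δΔT/ΔT)²
  m term: (1×0.0767)² = 0.00588
  c term: (1×0.0261)² = 0.000681
  ΔT term: (1×0.0597)² = 0.00356
Total = 0.0101. Share from ΔT = 0.00356/0.0101 = 0.352.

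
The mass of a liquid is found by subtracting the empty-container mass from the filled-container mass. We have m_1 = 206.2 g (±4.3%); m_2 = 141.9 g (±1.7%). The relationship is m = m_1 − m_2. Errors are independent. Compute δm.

m is a linear combination, so absolute uncertainties add in quadrature:
  (δm_1)² = 78.6;  (δm_2)² = 5.82
δm = √(84.4) = 9.19 g

9.19 g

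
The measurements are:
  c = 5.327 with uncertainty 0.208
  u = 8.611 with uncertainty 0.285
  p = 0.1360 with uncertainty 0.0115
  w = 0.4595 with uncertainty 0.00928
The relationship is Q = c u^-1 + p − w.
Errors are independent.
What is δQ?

Let h = c·u^-1 = 0.6186. δh/h = √((1·δc/c)² + (-1·δu/u)²) = √(0.00152 + 0.00110) = 0.0512, so δh = 0.0317.
Q = h + p − w: δQ = √(δh² + δp² + δw²) = √(0.00100 + 0.000132 + 8.61e-05) = 0.0349

0.0349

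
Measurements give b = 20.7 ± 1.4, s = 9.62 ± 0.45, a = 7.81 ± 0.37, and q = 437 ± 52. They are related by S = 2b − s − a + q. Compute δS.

For a sum/difference, combine absolute errors in quadrature:
  (2·δb)² = 7.84;  (δs)² = 0.203;  (δa)² = 0.137;  (δq)² = 2700
δS = √(2710) = 52.1

52.1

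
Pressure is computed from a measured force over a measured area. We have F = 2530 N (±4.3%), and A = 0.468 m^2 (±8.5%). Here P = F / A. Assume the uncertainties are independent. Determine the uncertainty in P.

515 Pa

Since P is a product/quotient, work with relative uncertainties:
  (1·δF/F)² = (1×0.0430)² = 0.00185;  (-1·δA/A)² = (-1×0.0850)² = 0.00723
δP/P = √(0.00907) = 0.0953
P = 5410 Pa, so δP = 0.0953 × 5410 = 515 Pa.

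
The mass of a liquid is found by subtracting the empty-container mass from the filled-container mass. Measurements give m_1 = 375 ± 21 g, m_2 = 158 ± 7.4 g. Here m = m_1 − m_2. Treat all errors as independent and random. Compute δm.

Each term contributes (cᵢ δxᵢ)² to (δm)²:
  (δm_1)² = 441;  (δm_2)² = 54.8
δm = √(496) = 22.3 g

22.3 g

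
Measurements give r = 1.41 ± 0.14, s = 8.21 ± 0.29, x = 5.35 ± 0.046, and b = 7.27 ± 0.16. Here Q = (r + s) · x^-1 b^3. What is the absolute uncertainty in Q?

51.5

Let u = r + s = 9.62. δu = √(δr² + δs²) = √(0.0196 + 0.0841) = 0.322, so δu/u = 0.0335.
Q is then a monomial in u, x, b:
δQ/Q = √((δu/u)² + (-1·δx/x)² + (3·δb/b)²) = √(0.00112 + 7.39e-05 + 0.00436) = 0.0745
Q = 691, so δQ = 0.0745 × 691 = 51.5.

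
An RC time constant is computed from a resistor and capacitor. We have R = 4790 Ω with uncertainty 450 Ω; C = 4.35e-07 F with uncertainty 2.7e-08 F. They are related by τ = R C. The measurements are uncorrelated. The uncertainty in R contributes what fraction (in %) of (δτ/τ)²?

(δτ/τ)² = (1·δR/R)² + (1·δC/C)²
  R term: (1×0.0939)² = 0.00883
  C term: (1×0.0621)² = 0.00385
Total = 0.0127. Share from R = 0.00883/0.0127 = 0.696.

69.6%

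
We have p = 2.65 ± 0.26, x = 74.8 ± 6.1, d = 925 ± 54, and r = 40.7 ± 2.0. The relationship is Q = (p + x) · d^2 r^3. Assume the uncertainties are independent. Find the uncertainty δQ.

Let u = p + x = 77.5. δu = √(δp² + δx²) = √(0.0676 + 37.2) = 6.11, so δu/u = 0.0788.
Q is then a monomial in u, d, r:
δQ/Q = √((δu/u)² + (2·δd/d)² + (3·δr/r)²) = √(0.00621 + 0.0136 + 0.0217) = 0.204
Q = 4.47e+12, so δQ = 0.204 × 4.47e+12 = 9.11e+11.

9.11e+11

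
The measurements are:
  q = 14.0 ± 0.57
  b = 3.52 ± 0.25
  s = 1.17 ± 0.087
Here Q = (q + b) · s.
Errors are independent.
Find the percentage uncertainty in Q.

Let u = q + b = 17.5. δu = √(δq² + δb²) = √(0.325 + 0.0625) = 0.622, so δu/u = 0.0355.
Q is then a monomial in u, s:
δQ/Q = √((δu/u)² + (1·δs/s)²) = √(0.00126 + 0.00553) = 0.0824

8.24%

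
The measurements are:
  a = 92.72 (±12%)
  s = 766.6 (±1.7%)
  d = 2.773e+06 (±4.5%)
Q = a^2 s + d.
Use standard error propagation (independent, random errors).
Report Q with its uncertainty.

Let p = a^2·s = 6.59e+06. δp/p = √((2·δa/a)² + (1·δs/s)²) = √(0.0576 + 0.000289) = 0.241, so δp = 1.59e+06.
Q = p + d: δQ = √(δp² + δd²) = √(2.51e+12 + 1.56e+10) = 1.59e+06
Q = 9.363e+06.

(9.363 ± 1.59) × 10^6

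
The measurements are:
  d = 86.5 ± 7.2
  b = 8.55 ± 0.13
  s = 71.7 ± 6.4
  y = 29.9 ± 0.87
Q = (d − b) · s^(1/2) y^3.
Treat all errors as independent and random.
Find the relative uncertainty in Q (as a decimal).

0.135

Let u = d − b = 78.0. δu = √(δd² + δb²) = √(51.8 + 0.0169) = 7.20, so δu/u = 0.0924.
Q is then a monomial in u, s, y:
δQ/Q = √((δu/u)² + (½·δs/s)² + (3·δy/y)²) = √(0.00853 + 0.00199 + 0.00762) = 0.135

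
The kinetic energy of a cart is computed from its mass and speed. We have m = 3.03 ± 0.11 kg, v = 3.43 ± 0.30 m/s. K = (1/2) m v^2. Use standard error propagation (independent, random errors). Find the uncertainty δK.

3.18 J

Each factor contributes (exponent × relative error)² to (δK/K)²:
  (1·δm/m)² = (1×0.0363)² = 0.00132;  (2·δv/v)² = (2×0.0875)² = 0.0306
δK/K = √(0.0319) = 0.179
K = 17.8 J, so δK = 0.179 × 17.8 = 3.18 J.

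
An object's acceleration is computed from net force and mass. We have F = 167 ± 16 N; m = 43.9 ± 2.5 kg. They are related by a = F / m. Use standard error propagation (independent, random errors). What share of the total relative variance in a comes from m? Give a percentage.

(δa/a)² = (1·δF/F)² + (-1·δm/m)²
  F term: (1×0.0958)² = 0.00918
  m term: (-1×0.0569)² = 0.00324
Total = 0.0124. Share from m = 0.00324/0.0124 = 0.261.

26.1%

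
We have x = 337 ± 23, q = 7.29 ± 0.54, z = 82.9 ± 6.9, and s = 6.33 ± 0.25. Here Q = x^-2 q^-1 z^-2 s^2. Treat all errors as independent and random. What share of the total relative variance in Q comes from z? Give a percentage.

47.7%

(δQ/Q)² = (-2·δx/x)² + (-1·δq/q)² + (-2·δz/z)² + (2·δs/s)²
  x term: (-2×0.0682)² = 0.0186
  q term: (-1×0.0741)² = 0.00549
  z term: (-2×0.0832)² = 0.0277
  s term: (2×0.0395)² = 0.00624
Total = 0.0581. Share from z = 0.0277/0.0581 = 0.477.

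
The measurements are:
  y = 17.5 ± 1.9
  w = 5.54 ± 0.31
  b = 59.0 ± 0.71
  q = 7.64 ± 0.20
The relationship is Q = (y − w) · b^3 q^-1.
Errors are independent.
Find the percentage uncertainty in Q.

Let u = y − w = 12.0. δu = √(δy² + δw²) = √(3.61 + 0.0961) = 1.93, so δu/u = 0.161.
Q is then a monomial in u, b, q:
δQ/Q = √((δu/u)² + (3·δb/b)² + (-1·δq/q)²) = √(0.0259 + 0.00130 + 0.000685) = 0.167

16.7%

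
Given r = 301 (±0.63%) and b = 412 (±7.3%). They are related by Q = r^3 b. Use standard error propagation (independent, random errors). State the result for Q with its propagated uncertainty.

(1.12 ± 0.0847) × 10^10

For a monomial Q ∝ r^3, b, fractional errors add in quadrature:
  (3·δr/r)² = (3×0.00630)² = 0.000357;  (1·δb/b)² = (1×0.0730)² = 0.00533
δQ/Q = √(0.00569) = 0.0754
Q = 1.12e+10, so δQ = 0.0754 × 1.12e+10 = 8.47e+08.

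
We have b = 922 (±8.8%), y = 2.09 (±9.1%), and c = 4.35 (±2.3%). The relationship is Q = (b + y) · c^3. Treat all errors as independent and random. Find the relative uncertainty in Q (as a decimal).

Let u = b + y = 924. δu = √(δb² + δy²) = √(6580 + 0.0362) = 81.1, so δu/u = 0.0878.
Q is then a monomial in u, c:
δQ/Q = √((δu/u)² + (3·δc/c)²) = √(0.00771 + 0.00476) = 0.112

0.112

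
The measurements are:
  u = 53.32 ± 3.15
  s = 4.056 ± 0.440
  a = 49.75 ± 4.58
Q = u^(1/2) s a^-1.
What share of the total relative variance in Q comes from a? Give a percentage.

(δQ/Q)² = (½·δu/u)² + (1·δs/s)² + (-1·δa/a)²
  u term: (0.5×0.0591)² = 0.000873
  s term: (1×0.108)² = 0.0118
  a term: (-1×0.0921)² = 0.00848
Total = 0.0211. Share from a = 0.00848/0.0211 = 0.401.

40.1%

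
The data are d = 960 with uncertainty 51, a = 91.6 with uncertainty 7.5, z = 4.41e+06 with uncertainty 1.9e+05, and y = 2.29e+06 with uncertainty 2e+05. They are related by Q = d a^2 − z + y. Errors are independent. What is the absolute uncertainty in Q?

1.41e+06

Let p = d·a^2 = 8.05e+06. δp/p = √((1·δd/d)² + (2·δa/a)²) = √(0.00282 + 0.0268) = 0.172, so δp = 1.39e+06.
Q = p − z + y: δQ = √(δp² + δz² + δy²) = √(1.92e+12 + 3.61e+10 + 4e+10) = 1.41e+06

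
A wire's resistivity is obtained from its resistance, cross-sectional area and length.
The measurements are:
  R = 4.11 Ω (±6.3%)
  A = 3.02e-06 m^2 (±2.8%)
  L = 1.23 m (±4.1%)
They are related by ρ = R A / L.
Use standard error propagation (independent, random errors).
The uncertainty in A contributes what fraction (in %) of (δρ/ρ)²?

12.2%

(δρ/ρ)² = (1·δR/R)² + (1·δA/A)² + (-1·δL/L)²
  R term: (1×0.0630)² = 0.00397
  A term: (1×0.0280)² = 0.000784
  L term: (-1×0.0410)² = 0.00168
Total = 0.00643. Share from A = 0.000784/0.00643 = 0.122.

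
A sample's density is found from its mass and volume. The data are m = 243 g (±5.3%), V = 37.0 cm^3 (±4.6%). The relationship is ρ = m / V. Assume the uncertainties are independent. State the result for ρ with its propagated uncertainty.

Each factor contributes (exponent × relative error)² to (δρ/ρ)²:
  (1·δm/m)² = (1×0.0530)² = 0.00281;  (-1·δV/V)² = (-1×0.0460)² = 0.00212
δρ/ρ = √(0.00492) = 0.0702
ρ = 6.57 g/cm^3, so δρ = 0.0702 × 6.57 = 0.461 g/cm^3.

6.57 ± 0.461 g/cm^3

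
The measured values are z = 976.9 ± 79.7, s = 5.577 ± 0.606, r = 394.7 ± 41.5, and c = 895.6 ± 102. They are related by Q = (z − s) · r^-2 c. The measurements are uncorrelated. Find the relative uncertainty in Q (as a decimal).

Let u = z − s = 971.3. δu = √(δz² + δs²) = √(6350 + 0.367) = 79.7, so δu/u = 0.0821.
Q is then a monomial in u, r, c:
δQ/Q = √((δu/u)² + (-2·δr/r)² + (1·δc/c)²) = √(0.00673 + 0.0442 + 0.0130) = 0.253

0.253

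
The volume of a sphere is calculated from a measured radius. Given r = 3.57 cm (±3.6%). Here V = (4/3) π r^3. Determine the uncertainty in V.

V ∝ r^3, so δV/V = |3| · δr/r = 3 × 0.0360 = 0.108.
V = 191 cm^3, so δV = 0.108 × 191 = 20.6 cm^3.

20.6 cm^3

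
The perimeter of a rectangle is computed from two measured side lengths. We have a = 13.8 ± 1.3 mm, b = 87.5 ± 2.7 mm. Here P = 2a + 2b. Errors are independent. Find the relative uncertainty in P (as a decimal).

0.0296

Sums and differences: (δP)² = Σ (cᵢ δxᵢ)².
  (2·δa)² = 6.76;  (2·δb)² = 29.2
δP = √(35.9) = 5.99 mm
P = 203 mm, so δP/P = 5.99/203 = 0.0296.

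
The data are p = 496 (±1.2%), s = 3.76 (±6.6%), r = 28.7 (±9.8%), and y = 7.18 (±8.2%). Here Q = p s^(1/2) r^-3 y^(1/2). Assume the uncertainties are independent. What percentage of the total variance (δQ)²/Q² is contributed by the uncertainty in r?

(δQ/Q)² = (1·δp/p)² + (½·δs/s)² + (-3·δr/r)² + (½·δy/y)²
  p term: (1×0.0120)² = 0.000144
  s term: (0.5×0.0660)² = 0.00109
  r term: (-3×0.0980)² = 0.0864
  y term: (0.5×0.0820)² = 0.00168
Total = 0.0894. Share from r = 0.0864/0.0894 = 0.967.

96.7%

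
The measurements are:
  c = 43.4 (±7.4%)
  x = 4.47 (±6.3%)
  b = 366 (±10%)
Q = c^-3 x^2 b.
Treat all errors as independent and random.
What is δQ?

Since Q is a product/quotient, work with relative uncertainties:
  (-3·δc/c)² = (-3×0.0740)² = 0.0493;  (2·δx/x)² = (2×0.0630)² = 0.0159;  (1·δb/b)² = (1×0.100)² = 0.0100
δQ/Q = √(0.0752) = 0.274
Q = 0.0895, so δQ = 0.274 × 0.0895 = 0.0245.

0.0245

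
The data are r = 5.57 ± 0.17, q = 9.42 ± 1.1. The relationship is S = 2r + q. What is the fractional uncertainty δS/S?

Sums and differences: (δS)² = Σ (cᵢ δxᵢ)².
  (2·δr)² = 0.116;  (δq)² = 1.21
δS = √(1.33) = 1.15
S = 20.6, so δS/S = 1.15/20.6 = 0.0560.

0.0560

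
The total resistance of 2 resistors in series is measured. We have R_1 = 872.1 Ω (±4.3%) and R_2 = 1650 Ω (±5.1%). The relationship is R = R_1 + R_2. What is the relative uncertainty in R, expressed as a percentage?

3.65%

Absolute uncertainties add in quadrature for a linear combination:
  (δR_1)² = 1410;  (δR_2)² = 7080
δR = √(8490) = 92.1 Ω
R = 2522 Ω, so δR/R = 92.1/2522 = 0.0365.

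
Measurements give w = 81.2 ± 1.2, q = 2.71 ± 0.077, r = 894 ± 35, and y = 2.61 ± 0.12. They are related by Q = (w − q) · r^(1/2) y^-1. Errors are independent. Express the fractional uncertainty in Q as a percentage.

Let u = w − q = 78.5. δu = √(δw² + δq²) = √(1.44 + 0.00593) = 1.20, so δu/u = 0.0153.
Q is then a monomial in u, r, y:
δQ/Q = √((δu/u)² + (½·δr/r)² + (-1·δy/y)²) = √(0.000235 + 0.000383 + 0.00211) = 0.0523

5.23%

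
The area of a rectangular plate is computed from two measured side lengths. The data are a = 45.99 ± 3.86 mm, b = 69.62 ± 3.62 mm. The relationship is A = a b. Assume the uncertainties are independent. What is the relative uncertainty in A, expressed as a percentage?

9.87%

For a monomial A ∝ a, b, fractional errors add in quadrature:
  (1·δa/a)² = (1×0.0839)² = 0.00704;  (1·δb/b)² = (1×0.0520)² = 0.00270
δA/A = √(0.00975) = 0.0987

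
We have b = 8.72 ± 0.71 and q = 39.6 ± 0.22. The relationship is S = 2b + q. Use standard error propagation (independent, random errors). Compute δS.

1.44

Sums and differences: (δS)² = Σ (cᵢ δxᵢ)².
  (2·δb)² = 2.02;  (δq)² = 0.0484
δS = √(2.06) = 1.44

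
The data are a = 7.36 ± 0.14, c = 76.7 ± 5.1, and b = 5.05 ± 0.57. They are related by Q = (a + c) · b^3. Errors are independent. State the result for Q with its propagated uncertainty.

10800 ± 3720

Let u = a + c = 84.1. δu = √(δa² + δc²) = √(0.0196 + 26.0) = 5.10, so δu/u = 0.0607.
Q is then a monomial in u, b:
δQ/Q = √((δu/u)² + (3·δb/b)²) = √(0.00368 + 0.115) = 0.344
Q = 10800, so δQ = 0.344 × 10800 = 3720.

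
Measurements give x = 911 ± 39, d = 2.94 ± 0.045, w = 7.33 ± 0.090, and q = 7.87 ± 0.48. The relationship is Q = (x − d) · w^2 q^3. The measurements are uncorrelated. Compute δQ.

Let u = x − d = 908. δu = √(δx² + δd²) = √(1520 + 0.00202) = 39.0, so δu/u = 0.0429.
Q is then a monomial in u, w, q:
δQ/Q = √((δu/u)² + (2·δw/w)² + (3·δq/q)²) = √(0.00184 + 0.000603 + 0.0335) = 0.190
Q = 2.38e+07, so δQ = 0.190 × 2.38e+07 = 4.51e+06.

4.51e+06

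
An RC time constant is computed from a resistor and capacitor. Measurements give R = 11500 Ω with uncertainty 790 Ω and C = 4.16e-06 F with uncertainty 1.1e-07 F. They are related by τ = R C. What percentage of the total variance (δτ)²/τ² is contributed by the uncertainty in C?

12.9%

(δτ/τ)² = (1·δR/R)² + (1·δC/C)²
  R term: (1×0.0687)² = 0.00472
  C term: (1×0.0264)² = 0.000699
Total = 0.00542. Share from C = 0.000699/0.00542 = 0.129.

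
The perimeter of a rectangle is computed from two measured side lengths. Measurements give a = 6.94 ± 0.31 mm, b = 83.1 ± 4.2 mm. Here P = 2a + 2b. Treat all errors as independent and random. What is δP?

P is a linear combination, so absolute uncertainties add in quadrature:
  (2·δa)² = 0.384;  (2·δb)² = 70.6
δP = √(70.9) = 8.42 mm

8.42 mm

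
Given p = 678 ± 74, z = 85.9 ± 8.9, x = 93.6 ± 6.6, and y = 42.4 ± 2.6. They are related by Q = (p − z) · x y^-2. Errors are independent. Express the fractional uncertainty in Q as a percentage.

18.9%

Let u = p − z = 592. δu = √(δp² + δz²) = √(5480 + 79.2) = 74.5, so δu/u = 0.126.
Q is then a monomial in u, x, y:
δQ/Q = √((δu/u)² + (1·δx/x)² + (-2·δy/y)²) = √(0.0158 + 0.00497 + 0.0150) = 0.189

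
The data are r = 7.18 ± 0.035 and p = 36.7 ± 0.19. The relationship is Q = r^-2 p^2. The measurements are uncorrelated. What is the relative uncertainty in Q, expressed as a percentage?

1.42%

Since Q is a product/quotient, work with relative uncertainties:
  (-2·δr/r)² = (-2×0.00487)² = 9.5e-05;  (2·δp/p)² = (2×0.00518)² = 0.000107
δQ/Q = √(0.000202) = 0.0142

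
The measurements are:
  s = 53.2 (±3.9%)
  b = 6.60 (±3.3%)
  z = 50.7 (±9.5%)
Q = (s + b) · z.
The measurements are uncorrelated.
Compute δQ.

307

Let u = s + b = 59.8. δu = √(δs² + δb²) = √(4.30 + 0.0474) = 2.09, so δu/u = 0.0349.
Q is then a monomial in u, z:
δQ/Q = √((δu/u)² + (1·δz/z)²) = √(0.00122 + 0.00903) = 0.101
Q = 3030, so δQ = 0.101 × 3030 = 307.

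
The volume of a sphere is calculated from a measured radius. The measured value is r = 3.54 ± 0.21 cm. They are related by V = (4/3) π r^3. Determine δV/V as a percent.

17.8%

Products/powers → add relative errors in quadrature, weighted by exponent:
  (3·δr/r)² = (3×0.0593)² = 0.0317
δV/V = √(0.0317) = 0.178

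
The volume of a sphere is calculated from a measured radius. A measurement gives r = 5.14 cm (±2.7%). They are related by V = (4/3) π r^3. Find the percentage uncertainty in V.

8.10%

V ∝ r^3, so δV/V = |3| · δr/r = 3 × 0.0270 = 0.0810.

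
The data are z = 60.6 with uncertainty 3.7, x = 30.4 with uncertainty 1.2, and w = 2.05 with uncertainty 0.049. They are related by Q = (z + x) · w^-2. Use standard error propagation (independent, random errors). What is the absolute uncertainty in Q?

Let u = z + x = 91.0. δu = √(δz² + δx²) = √(13.7 + 1.44) = 3.89, so δu/u = 0.0427.
Q is then a monomial in u, w:
δQ/Q = √((δu/u)² + (-2·δw/w)²) = √(0.00183 + 0.00229) = 0.0641
Q = 21.7, so δQ = 0.0641 × 21.7 = 1.39.

1.39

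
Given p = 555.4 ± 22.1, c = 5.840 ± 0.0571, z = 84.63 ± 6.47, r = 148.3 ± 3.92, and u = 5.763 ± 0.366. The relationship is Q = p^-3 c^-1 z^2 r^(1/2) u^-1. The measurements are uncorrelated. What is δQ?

Relative error in a monomial: (δQ/Q)² = Σ (nᵢ · δxᵢ/xᵢ)².
  (-3·δp/p)² = (-3×0.0398)² = 0.0143;  (-1·δc/c)² = (-1×0.00978)² = 9.56e-05;  (2·δz/z)² = (2×0.0765)² = 0.0234;  (½·δr/r)² = (0.5×0.0264)² = 0.000175;  (-1·δu/u)² = (-1×0.0635)² = 0.00403
δQ/Q = √(0.0419) = 0.205
Q = 1.513e-05, so δQ = 0.205 × 1.513e-05 = 3.1e-06.

3.1e-06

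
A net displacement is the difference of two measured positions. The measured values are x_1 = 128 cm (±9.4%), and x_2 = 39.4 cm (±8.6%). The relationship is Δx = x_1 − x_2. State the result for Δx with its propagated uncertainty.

Δx is a linear combination, so absolute uncertainties add in quadrature:
  (δx_1)² = 145;  (δx_2)² = 11.5
δΔx = √(156) = 12.5 cm
Δx = 88.6 cm.

88.6 ± 12.5 cm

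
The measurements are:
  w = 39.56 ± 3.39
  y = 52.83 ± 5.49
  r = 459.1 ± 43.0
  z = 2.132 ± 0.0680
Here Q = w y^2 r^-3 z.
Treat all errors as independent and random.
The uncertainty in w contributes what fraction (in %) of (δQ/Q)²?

5.63%

(δQ/Q)² = (1·δw/w)² + (2·δy/y)² + (-3·δr/r)² + (1·δz/z)²
  w term: (1×0.0857)² = 0.00734
  y term: (2×0.104)² = 0.0432
  r term: (-3×0.0937)² = 0.0790
  z term: (1×0.0319)² = 0.00102
Total = 0.131. Share from w = 0.00734/0.131 = 0.0563.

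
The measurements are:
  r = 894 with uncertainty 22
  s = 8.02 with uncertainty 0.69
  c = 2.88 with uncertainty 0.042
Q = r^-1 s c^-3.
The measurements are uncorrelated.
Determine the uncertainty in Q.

Relative error in a monomial: (δQ/Q)² = Σ (nᵢ · δxᵢ/xᵢ)².
  (-1·δr/r)² = (-1×0.0246)² = 0.000606;  (1·δs/s)² = (1×0.0860)² = 0.00740;  (-3·δc/c)² = (-3×0.0146)² = 0.00191
δQ/Q = √(0.00992) = 0.0996
Q = 0.000376, so δQ = 0.0996 × 0.000376 = 3.74e-05.

3.74e-05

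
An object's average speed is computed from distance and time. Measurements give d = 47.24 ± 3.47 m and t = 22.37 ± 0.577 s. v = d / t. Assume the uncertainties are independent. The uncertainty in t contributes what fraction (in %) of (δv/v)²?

(δv/v)² = (1·δd/d)² + (-1·δt/t)²
  d term: (1×0.0735)² = 0.00540
  t term: (-1×0.0258)² = 0.000665
Total = 0.00606. Share from t = 0.000665/0.00606 = 0.110.

11.0%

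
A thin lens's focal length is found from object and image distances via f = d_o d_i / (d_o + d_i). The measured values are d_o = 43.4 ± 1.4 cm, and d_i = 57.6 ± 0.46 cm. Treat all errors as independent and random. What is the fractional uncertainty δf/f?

0.0187

∂f/∂d_o = (d_i/(d_o+d_i))² = 0.325;  ∂f/∂d_i = (d_o/(d_o+d_i))² = 0.185
δf = √((∂f/∂d_o · δd_o)² + (∂f/∂d_i · δd_i)²) = √(0.207 + 0.00721) = 0.463 cm
f = 24.8 cm, so δf/f = 0.463/24.8 = 0.0187.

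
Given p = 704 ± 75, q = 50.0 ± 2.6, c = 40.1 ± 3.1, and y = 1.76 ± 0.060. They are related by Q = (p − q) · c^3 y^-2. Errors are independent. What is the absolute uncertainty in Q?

Let u = p − q = 654. δu = √(δp² + δq²) = √(5620 + 6.76) = 75.0, so δu/u = 0.115.
Q is then a monomial in u, c, y:
δQ/Q = √((δu/u)² + (3·δc/c)² + (-2·δy/y)²) = √(0.0132 + 0.0538 + 0.00465) = 0.268
Q = 1.36e+07, so δQ = 0.268 × 1.36e+07 = 3.64e+06.

3.64e+06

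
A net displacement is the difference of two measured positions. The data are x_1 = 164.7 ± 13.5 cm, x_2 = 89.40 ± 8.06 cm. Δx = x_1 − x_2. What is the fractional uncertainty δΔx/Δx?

0.209

Δx is a linear combination, so absolute uncertainties add in quadrature:
  (δx_1)² = 182;  (δx_2)² = 65.0
δΔx = √(247) = 15.7 cm
Δx = 75.30 cm, so δΔx/Δx = 15.7/75.30 = 0.209.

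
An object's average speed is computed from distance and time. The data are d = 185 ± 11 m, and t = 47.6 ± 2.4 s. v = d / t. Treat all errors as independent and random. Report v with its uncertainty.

3.89 ± 0.303 m/s

For a monomial v ∝ d, t^-1, fractional errors add in quadrature:
  (1·δd/d)² = (1×0.0595)² = 0.00354;  (-1·δt/t)² = (-1×0.0504)² = 0.00254
δv/v = √(0.00608) = 0.0780
v = 3.89 m/s, so δv = 0.0780 × 3.89 = 0.303 m/s.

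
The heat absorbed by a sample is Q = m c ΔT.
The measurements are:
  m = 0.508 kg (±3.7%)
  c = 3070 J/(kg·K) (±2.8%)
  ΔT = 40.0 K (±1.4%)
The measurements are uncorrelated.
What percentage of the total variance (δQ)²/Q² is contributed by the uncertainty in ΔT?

8.34%

(δQ/Q)² = (1·δm/m)² + (1·δc/c)² + (1·δΔT/ΔT)²
  m term: (1×0.0370)² = 0.00137
  c term: (1×0.0280)² = 0.000784
  ΔT term: (1×0.0140)² = 0.000196
Total = 0.00235. Share from ΔT = 0.000196/0.00235 = 0.0834.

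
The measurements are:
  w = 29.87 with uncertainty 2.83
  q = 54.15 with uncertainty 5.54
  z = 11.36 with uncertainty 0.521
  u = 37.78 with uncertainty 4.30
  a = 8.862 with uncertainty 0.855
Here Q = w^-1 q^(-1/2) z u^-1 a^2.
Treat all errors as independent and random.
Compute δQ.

Since Q is a product/quotient, work with relative uncertainties:
  (-1·δw/w)² = (-1×0.0947)² = 0.00898;  (−½·δq/q)² = (-0.5×0.102)² = 0.00262;  (1·δz/z)² = (1×0.0459)² = 0.00210;  (-1·δu/u)² = (-1×0.114)² = 0.0130;  (2·δa/a)² = (2×0.0965)² = 0.0372
δQ/Q = √(0.0639) = 0.253
Q = 0.1074, so δQ = 0.253 × 0.1074 = 0.0272.

0.0272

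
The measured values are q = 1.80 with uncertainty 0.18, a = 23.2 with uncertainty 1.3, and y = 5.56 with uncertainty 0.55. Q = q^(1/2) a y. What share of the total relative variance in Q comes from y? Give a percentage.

63.4%

(δQ/Q)² = (½·δq/q)² + (1·δa/a)² + (1·δy/y)²
  q term: (0.5×0.100)² = 0.00250
  a term: (1×0.0560)² = 0.00314
  y term: (1×0.0989)² = 0.00979
Total = 0.0154. Share from y = 0.00979/0.0154 = 0.634.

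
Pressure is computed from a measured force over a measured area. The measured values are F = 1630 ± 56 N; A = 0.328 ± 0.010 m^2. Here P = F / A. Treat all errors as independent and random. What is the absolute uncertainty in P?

228 Pa

Relative error in a monomial: (δP/P)² = Σ (nᵢ · δxᵢ/xᵢ)².
  (1·δF/F)² = (1×0.0344)² = 0.00118;  (-1·δA/A)² = (-1×0.0305)² = 0.000930
δP/P = √(0.00211) = 0.0459
P = 4970 Pa, so δP = 0.0459 × 4970 = 228 Pa.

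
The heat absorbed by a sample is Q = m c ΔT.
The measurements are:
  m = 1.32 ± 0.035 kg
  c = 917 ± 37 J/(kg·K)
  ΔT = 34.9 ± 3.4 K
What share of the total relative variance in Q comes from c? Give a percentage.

13.8%

(δQ/Q)² = (1·δm/m)² + (1·δc/c)² + (1·δΔT/ΔT)²
  m term: (1×0.0265)² = 0.000703
  c term: (1×0.0403)² = 0.00163
  ΔT term: (1×0.0974)² = 0.00949
Total = 0.0118. Share from c = 0.00163/0.0118 = 0.138.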